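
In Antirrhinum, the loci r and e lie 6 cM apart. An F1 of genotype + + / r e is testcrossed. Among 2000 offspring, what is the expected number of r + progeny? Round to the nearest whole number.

60

A map distance of 6 cM corresponds to a recombination frequency of 0.060.
The F1 is + + / r e, so r + is a recombinant gamete class with expected frequency r/2 = 0.060/2 = 0.0300.
Expected number = 0.0300 × 2000 = 60.00 ≈ 60.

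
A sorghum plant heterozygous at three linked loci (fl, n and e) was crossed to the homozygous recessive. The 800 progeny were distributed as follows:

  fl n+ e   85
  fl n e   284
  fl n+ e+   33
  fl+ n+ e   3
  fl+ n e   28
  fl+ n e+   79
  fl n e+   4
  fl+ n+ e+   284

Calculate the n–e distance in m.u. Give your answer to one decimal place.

21.4 m.u.

The two most frequent reciprocal classes, fl n e and fl+ n+ e+, are the parental types, so the F1 was fl n e / fl+ n+ e+.
The two rarest classes, fl n e+ and fl+ n+ e, are the double crossovers. Comparing them with the parentals, only the e allele has switched, so e is the middle locus and the order is n – e – fl.
Crossovers in the n–e interval produce the single-crossover classes fl n+ e and fl+ n e+ (85 + 79 = 164) plus the double crossovers (7).
RF(n–e) = (164 + 7) / 800 = 171/800 = 0.2137 → 21.4 m.u.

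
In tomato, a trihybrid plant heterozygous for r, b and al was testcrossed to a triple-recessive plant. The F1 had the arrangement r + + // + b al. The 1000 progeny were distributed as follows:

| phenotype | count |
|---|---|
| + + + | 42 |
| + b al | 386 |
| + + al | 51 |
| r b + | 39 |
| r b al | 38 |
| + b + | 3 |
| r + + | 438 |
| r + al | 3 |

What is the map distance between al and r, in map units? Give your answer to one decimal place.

The two rarest classes, r + al and + b +, are the double crossovers. Comparing them with the parentals, only the al allele has switched, so al is the middle locus and the order is r – al – b.
Crossovers in the r–al interval produce the single-crossover classes + + + and r b al (42 + 38 = 80) plus the double crossovers (6).
RF(r–al) = (80 + 6) / 1000 = 86/1000 = 0.0860 → 8.6 map units.

8.6 map units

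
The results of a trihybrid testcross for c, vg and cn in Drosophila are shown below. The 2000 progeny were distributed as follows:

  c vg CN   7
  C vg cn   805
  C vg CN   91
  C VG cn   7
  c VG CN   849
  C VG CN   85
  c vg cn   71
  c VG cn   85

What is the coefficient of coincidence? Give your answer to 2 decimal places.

The two most frequent reciprocal classes, C vg cn and c VG CN, are the parental types, so the F1 was C vg cn / c VG CN.
The two rarest classes, C VG cn and c vg CN, are the double crossovers. Comparing them with the parentals, only the vg allele has switched, so vg is the middle locus and the order is c – vg – cn.
c–vg: (156 + 14)/2000 = 0.0850; vg–cn: (176 + 14)/2000 = 0.0950.
Expected DCO frequency = 0.0850 × 0.0950 ≈ 0.00808; observed = 14/2000 ≈ 0.00700.
Coefficient of coincidence = 0.00700/0.00808 ≈ 0.87.

0.87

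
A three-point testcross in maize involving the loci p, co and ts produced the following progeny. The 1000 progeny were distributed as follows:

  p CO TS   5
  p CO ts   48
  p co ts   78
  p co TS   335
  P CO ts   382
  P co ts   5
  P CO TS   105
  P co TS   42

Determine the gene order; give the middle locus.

co

The two most frequent reciprocal classes, p co TS and P CO ts, are the parental types, so the F1 was p co TS / P CO ts.
The two rarest classes, p CO TS and P co ts, are the double crossovers. Comparing them with the parentals, only the co allele has switched, so co is the middle locus and the order is ts – co – p.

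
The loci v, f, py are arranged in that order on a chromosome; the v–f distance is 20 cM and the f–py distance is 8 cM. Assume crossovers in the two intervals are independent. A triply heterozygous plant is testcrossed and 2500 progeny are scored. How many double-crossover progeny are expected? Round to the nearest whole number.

Map distances give recombination frequencies of 0.200 and 0.080 for the two intervals.
With no interference, expected double-crossover frequency = 0.200 × 0.080 = 0.01600.
Expected number = 0.01600 × 2500 = 40.00 ≈ 40.

40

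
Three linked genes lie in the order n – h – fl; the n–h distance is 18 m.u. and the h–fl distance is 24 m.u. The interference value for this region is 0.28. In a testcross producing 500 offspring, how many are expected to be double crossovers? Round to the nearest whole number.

16

Map distances give recombination frequencies of 0.180 and 0.240 for the two intervals.
With interference 0.28 (so coincidence = 0.72), expected double-crossover frequency = 0.180 × 0.240 × 0.72 = 0.03110.
Expected number = 0.03110 × 500 = 15.55 ≈ 16.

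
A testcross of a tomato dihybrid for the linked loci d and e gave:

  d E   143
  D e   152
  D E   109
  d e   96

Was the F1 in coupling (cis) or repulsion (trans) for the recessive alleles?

trans

The two most frequent classes are D e (152) and d E (143); these are the parental (non-recombinant) types.
So the F1 carried D e on one chromosome and d E on the other — the recessive alleles are on opposite chromosomes (trans / repulsion).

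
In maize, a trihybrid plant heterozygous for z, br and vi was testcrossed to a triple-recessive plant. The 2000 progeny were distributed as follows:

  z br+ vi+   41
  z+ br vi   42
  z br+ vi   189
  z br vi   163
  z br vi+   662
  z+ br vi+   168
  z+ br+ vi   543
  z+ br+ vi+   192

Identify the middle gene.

br

The two most frequent reciprocal classes, z+ br+ vi and z br vi+, are the parental types, so the F1 was z+ br+ vi / z br vi+.
The two rarest classes, z+ br vi and z br+ vi+, are the double crossovers. Comparing them with the parentals, only the br allele has switched, so br is the middle locus and the order is vi – br – z.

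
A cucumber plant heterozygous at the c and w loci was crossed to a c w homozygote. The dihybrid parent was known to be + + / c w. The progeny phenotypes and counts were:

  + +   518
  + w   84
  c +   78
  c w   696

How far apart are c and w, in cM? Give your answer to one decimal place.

11.8 cM

The recombinant classes are + w and c +: 84 + 78 = 162.
Recombination frequency = 162/1376 = 0.1177 ≈ 11.8%, i.e. 11.8 cM.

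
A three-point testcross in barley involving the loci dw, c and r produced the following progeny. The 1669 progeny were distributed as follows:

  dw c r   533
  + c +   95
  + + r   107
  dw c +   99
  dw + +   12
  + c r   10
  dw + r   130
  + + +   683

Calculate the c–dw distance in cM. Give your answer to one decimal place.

The two most frequent reciprocal classes, + + + and dw c r, are the parental types, so the F1 was + + + / dw c r.
The two rarest classes, dw + + and + c r, are the double crossovers. Comparing them with the parentals, only the dw allele has switched, so dw is the middle locus and the order is c – dw – r.
Crossovers in the c–dw interval produce the single-crossover classes + c + and dw + r (95 + 130 = 225) plus the double crossovers (22).
RF(c–dw) = (225 + 22) / 1669 = 247/1669 = 0.1480 → 14.8 cM.

14.8 cM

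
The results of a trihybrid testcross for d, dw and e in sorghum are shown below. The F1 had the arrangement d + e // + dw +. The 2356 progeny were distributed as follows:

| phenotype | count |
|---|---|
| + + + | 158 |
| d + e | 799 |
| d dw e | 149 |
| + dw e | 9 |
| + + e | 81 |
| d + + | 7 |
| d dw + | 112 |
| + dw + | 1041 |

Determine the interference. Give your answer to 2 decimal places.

The two rarest classes, d + + and + dw e, are the double crossovers. Comparing them with the parentals, only the e allele has switched, so e is the middle locus and the order is dw – e – d.
dw–e: (307 + 16)/2356 = 0.1371; e–d: (193 + 16)/2356 = 0.0887.
Expected DCO frequency = 0.1371 × 0.0887 ≈ 0.01216; observed = 16/2356 ≈ 0.00679.
Coefficient of coincidence = 0.00679/0.01216 ≈ 0.56; interference = 1 − 0.56 = 0.44.

0.44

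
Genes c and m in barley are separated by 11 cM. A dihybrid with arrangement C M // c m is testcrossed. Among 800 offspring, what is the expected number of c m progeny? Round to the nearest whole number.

A map distance of 11 cM corresponds to a recombination frequency of 0.110.
The F1 is C M / c m, so c m is a parental gamete class with expected frequency (1 − r)/2 = 0.890/2 = 0.4450.
Expected number = 0.4450 × 800 = 356.00 ≈ 356.

356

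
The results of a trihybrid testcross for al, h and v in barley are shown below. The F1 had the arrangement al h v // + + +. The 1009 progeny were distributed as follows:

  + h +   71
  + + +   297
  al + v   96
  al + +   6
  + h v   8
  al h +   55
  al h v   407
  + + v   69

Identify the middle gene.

al

The two rarest classes, + h v and al + +, are the double crossovers. Comparing them with the parentals, only the al allele has switched, so al is the middle locus and the order is v – al – h.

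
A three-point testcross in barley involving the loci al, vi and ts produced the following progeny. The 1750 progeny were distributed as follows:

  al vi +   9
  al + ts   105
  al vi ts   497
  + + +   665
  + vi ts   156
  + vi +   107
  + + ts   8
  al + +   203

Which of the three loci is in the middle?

The two most frequent reciprocal classes, al vi ts and + + +, are the parental types, so the F1 was al vi ts / + + +.
The two rarest classes, al vi + and + + ts, are the double crossovers. Comparing them with the parentals, only the ts allele has switched, so ts is the middle locus and the order is vi – ts – al.

ts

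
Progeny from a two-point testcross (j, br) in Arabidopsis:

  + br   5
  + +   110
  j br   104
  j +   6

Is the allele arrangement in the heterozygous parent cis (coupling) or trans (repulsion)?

cis

The two most frequent classes are + + (110) and j br (104); these are the parental (non-recombinant) types.
So the F1 carried + + on one chromosome and j br on the other — the recessive alleles are on the same chromosome (cis / coupling).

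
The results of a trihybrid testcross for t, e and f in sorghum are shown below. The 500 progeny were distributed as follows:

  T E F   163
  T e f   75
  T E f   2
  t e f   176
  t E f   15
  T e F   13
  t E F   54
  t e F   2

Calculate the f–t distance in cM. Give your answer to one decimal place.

The two most frequent reciprocal classes, t e f and T E F, are the parental types, so the F1 was t e f / T E F.
The two rarest classes, t e F and T E f, are the double crossovers. Comparing them with the parentals, only the f allele has switched, so f is the middle locus and the order is e – f – t.
Crossovers in the f–t interval produce the single-crossover classes T e f and t E F (75 + 54 = 129) plus the double crossovers (4).
RF(f–t) = (129 + 4) / 500 = 133/500 = 0.2660 → 26.6 cM.

26.6 cM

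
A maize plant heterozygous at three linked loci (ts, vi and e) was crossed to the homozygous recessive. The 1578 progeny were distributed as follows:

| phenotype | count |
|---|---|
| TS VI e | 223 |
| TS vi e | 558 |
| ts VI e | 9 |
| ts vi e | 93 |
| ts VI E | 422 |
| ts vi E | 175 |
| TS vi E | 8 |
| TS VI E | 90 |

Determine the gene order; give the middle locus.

The two most frequent reciprocal classes, ts VI E and TS vi e, are the parental types, so the F1 was ts VI E / TS vi e.
The two rarest classes, ts VI e and TS vi E, are the double crossovers. Comparing them with the parentals, only the e allele has switched, so e is the middle locus and the order is vi – e – ts.

e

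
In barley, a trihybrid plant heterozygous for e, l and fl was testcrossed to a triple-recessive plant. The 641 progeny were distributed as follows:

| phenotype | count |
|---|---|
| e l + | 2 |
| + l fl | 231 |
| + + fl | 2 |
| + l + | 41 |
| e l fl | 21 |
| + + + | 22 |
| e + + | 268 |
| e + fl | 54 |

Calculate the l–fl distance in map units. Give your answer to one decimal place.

15.4 map units

The two most frequent reciprocal classes, e + + and + l fl, are the parental types, so the F1 was e + + / + l fl.
The two rarest classes, e l + and + + fl, are the double crossovers. Comparing them with the parentals, only the l allele has switched, so l is the middle locus and the order is e – l – fl.
Crossovers in the l–fl interval produce the single-crossover classes e + fl and + l + (54 + 41 = 95) plus the double crossovers (4).
RF(l–fl) = (95 + 4) / 641 = 99/641 = 0.1544 → 15.4 map units.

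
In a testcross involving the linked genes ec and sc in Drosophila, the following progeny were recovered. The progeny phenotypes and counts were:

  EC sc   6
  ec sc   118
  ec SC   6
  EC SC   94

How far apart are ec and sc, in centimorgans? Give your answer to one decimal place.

The two most frequent classes, EC SC (94) and ec sc (118), are the parental types, so the F1 was EC SC / ec sc.
The recombinant classes are EC sc and ec SC: 6 + 6 = 12.
Recombination frequency = 12/224 = 0.0536 ≈ 5.4%, i.e. 5.4 centimorgans.

5.4 centimorgans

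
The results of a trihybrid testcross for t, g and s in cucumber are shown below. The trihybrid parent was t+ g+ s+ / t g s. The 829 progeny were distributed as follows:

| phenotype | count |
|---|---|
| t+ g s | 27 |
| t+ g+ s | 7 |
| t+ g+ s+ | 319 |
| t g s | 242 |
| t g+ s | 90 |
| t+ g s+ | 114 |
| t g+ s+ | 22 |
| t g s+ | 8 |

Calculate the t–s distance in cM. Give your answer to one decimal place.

7.7 cM

The two rarest classes, t+ g+ s and t g s+, are the double crossovers. Comparing them with the parentals, only the s allele has switched, so s is the middle locus and the order is g – s – t.
Crossovers in the s–t interval produce the single-crossover classes t g+ s+ and t+ g s (22 + 27 = 49) plus the double crossovers (15).
RF(s–t) = (49 + 15) / 829 = 64/829 = 0.0772 → 7.7 cM.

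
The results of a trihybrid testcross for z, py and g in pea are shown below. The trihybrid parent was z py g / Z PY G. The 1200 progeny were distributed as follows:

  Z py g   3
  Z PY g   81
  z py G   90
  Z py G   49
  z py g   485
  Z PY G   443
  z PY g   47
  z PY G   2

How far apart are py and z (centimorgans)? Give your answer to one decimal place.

8.4 centimorgans

The two rarest classes, Z py g and z PY G, are the double crossovers. Comparing them with the parentals, only the z allele has switched, so z is the middle locus and the order is py – z – g.
Crossovers in the py–z interval produce the single-crossover classes z PY g and Z py G (47 + 49 = 96) plus the double crossovers (5).
RF(py–z) = (96 + 5) / 1200 = 101/1200 = 0.0842 → 8.4 centimorgans.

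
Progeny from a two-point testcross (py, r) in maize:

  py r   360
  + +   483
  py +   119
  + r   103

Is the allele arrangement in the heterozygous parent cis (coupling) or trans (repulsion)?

cis

The two most frequent classes are + + (483) and py r (360); these are the parental (non-recombinant) types.
So the F1 carried + + on one chromosome and py r on the other — the recessive alleles are on the same chromosome (cis / coupling).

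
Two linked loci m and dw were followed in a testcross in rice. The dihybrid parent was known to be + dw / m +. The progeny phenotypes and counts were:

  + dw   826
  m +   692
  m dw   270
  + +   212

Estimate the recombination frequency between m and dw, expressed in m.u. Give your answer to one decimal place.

24.1 m.u.

The recombinant classes are + + and m dw: 212 + 270 = 482.
Recombination frequency = 482/2000 = 0.2410 ≈ 24.1%, i.e. 24.1 m.u.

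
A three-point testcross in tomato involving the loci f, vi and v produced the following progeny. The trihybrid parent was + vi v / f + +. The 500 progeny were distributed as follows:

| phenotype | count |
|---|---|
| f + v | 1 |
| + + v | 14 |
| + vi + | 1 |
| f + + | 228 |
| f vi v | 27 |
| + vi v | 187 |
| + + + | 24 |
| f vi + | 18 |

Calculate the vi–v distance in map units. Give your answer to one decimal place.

The two rarest classes, + vi + and f + v, are the double crossovers. Comparing them with the parentals, only the v allele has switched, so v is the middle locus and the order is vi – v – f.
Crossovers in the vi–v interval produce the single-crossover classes + + v and f vi + (14 + 18 = 32) plus the double crossovers (2).
RF(vi–v) = (32 + 2) / 500 = 34/500 = 0.0680 → 6.8 map units.

6.8 map units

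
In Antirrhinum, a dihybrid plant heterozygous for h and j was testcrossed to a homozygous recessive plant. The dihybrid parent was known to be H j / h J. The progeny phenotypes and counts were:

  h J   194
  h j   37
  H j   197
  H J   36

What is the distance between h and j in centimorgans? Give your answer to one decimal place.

15.7 centimorgans

The recombinant classes are H J and h j: 36 + 37 = 73.
Recombination frequency = 73/464 = 0.1573 ≈ 15.7%, i.e. 15.7 centimorgans.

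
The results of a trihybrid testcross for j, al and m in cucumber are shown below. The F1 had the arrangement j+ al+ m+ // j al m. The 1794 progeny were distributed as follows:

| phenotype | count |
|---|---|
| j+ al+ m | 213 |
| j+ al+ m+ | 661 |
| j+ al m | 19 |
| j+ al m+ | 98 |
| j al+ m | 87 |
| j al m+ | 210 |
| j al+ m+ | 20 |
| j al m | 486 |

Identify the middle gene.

j

The two rarest classes, j al+ m+ and j+ al m, are the double crossovers. Comparing them with the parentals, only the j allele has switched, so j is the middle locus and the order is al – j – m.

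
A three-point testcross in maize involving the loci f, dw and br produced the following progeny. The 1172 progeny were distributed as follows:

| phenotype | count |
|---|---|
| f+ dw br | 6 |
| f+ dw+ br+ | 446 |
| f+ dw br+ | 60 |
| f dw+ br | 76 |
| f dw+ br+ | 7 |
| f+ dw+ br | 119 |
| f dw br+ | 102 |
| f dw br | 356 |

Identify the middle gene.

f

The two most frequent reciprocal classes, f dw br and f+ dw+ br+, are the parental types, so the F1 was f dw br / f+ dw+ br+.
The two rarest classes, f+ dw br and f dw+ br+, are the double crossovers. Comparing them with the parentals, only the f allele has switched, so f is the middle locus and the order is br – f – dw.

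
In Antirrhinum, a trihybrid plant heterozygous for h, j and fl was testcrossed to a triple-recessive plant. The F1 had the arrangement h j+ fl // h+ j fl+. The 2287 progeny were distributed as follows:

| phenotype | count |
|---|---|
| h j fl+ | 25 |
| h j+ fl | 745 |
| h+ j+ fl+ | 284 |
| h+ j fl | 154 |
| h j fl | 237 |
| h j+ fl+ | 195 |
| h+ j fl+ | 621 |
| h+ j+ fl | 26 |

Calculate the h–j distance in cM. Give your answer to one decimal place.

25.0 cM

The two rarest classes, h+ j+ fl and h j fl+, are the double crossovers. Comparing them with the parentals, only the h allele has switched, so h is the middle locus and the order is j – h – fl.
Crossovers in the j–h interval produce the single-crossover classes h j fl and h+ j+ fl+ (237 + 284 = 521) plus the double crossovers (51).
RF(j–h) = (521 + 51) / 2287 = 572/2287 = 0.2501 → 25.0 cM.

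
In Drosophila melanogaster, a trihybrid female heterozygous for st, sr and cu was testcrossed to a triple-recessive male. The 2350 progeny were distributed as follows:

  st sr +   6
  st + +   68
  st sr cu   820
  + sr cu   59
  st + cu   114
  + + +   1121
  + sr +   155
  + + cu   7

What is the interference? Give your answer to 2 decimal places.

The two most frequent reciprocal classes, st sr cu and + + +, are the parental types, so the F1 was st sr cu / + + +.
The two rarest classes, st sr + and + + cu, are the double crossovers. Comparing them with the parentals, only the cu allele has switched, so cu is the middle locus and the order is st – cu – sr.
st–cu: (127 + 13)/2350 = 0.0596; cu–sr: (269 + 13)/2350 = 0.1200.
Expected DCO frequency = 0.0596 × 0.1200 ≈ 0.00715; observed = 13/2350 ≈ 0.00553.
Coefficient of coincidence = 0.00553/0.00715 ≈ 0.77; interference = 1 − 0.77 = 0.23.

0.23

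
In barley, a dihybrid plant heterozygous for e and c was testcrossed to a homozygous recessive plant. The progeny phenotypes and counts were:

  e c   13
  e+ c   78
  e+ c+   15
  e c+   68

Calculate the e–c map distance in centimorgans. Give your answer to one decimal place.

The two most frequent classes, e+ c (78) and e c+ (68), are the parental types, so the F1 was e+ c / e c+.
The recombinant classes are e+ c+ and e c: 15 + 13 = 28.
Recombination frequency = 28/174 = 0.1609 ≈ 16.1%, i.e. 16.1 centimorgans.

16.1 centimorgans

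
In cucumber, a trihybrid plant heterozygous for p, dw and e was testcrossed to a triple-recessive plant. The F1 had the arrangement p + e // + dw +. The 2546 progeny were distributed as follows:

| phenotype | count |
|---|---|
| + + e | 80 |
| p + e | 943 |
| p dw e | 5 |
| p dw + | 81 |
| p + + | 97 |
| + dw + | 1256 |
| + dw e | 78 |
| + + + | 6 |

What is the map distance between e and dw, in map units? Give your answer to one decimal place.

The two rarest classes, p dw e and + + +, are the double crossovers. Comparing them with the parentals, only the dw allele has switched, so dw is the middle locus and the order is e – dw – p.
Crossovers in the e–dw interval produce the single-crossover classes p + + and + dw e (97 + 78 = 175) plus the double crossovers (11).
RF(e–dw) = (175 + 11) / 2546 = 186/2546 = 0.0731 → 7.3 map units.

7.3 map units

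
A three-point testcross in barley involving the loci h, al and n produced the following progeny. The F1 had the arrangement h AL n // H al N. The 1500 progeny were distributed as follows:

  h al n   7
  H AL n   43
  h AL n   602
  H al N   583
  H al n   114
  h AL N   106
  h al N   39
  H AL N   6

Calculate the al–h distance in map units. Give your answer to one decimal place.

6.3 map units

The two rarest classes, h al n and H AL N, are the double crossovers. Comparing them with the parentals, only the al allele has switched, so al is the middle locus and the order is n – al – h.
Crossovers in the al–h interval produce the single-crossover classes H AL n and h al N (43 + 39 = 82) plus the double crossovers (13).
RF(al–h) = (82 + 13) / 1500 = 95/1500 = 0.0633 → 6.3 map units.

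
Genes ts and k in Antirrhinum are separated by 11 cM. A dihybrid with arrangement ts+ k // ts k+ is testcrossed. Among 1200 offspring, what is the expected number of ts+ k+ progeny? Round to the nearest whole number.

66

A map distance of 11 cM corresponds to a recombination frequency of 0.110.
The F1 is ts+ k / ts k+, so ts+ k+ is a recombinant gamete class with expected frequency r/2 = 0.110/2 = 0.0550.
Expected number = 0.0550 × 1200 = 66.00 ≈ 66.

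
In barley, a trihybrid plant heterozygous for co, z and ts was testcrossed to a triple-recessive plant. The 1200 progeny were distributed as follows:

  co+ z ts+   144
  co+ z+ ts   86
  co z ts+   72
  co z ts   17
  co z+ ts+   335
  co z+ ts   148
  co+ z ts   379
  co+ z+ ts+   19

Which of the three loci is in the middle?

co

The two most frequent reciprocal classes, co+ z ts and co z+ ts+, are the parental types, so the F1 was co+ z ts / co z+ ts+.
The two rarest classes, co z ts and co+ z+ ts+, are the double crossovers. Comparing them with the parentals, only the co allele has switched, so co is the middle locus and the order is ts – co – z.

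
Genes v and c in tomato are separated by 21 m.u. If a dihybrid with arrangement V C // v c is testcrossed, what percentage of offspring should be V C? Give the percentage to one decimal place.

A map distance of 21 m.u. corresponds to a recombination frequency of 0.210.
The F1 is V C / v c, so V C is a parental gamete class with expected frequency (1 − r)/2 = 0.790/2 = 0.3950.
That is 0.3950 = 39.5% of the progeny.

39.5%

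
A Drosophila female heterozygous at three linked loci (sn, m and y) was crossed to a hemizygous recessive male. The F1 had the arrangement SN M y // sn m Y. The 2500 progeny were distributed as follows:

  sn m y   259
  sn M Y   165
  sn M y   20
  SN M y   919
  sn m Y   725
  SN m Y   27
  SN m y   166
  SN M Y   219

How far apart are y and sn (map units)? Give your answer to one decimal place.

21.0 map units

The two rarest classes, sn M y and SN m Y, are the double crossovers. Comparing them with the parentals, only the sn allele has switched, so sn is the middle locus and the order is y – sn – m.
Crossovers in the y–sn interval produce the single-crossover classes SN M Y and sn m y (219 + 259 = 478) plus the double crossovers (47).
RF(y–sn) = (478 + 47) / 2500 = 525/2500 = 0.2100 → 21.0 map units.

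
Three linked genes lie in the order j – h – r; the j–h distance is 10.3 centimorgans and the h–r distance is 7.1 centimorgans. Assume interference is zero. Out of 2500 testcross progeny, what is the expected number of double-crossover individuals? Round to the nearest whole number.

18

Map distances give recombination frequencies of 0.103 and 0.071 for the two intervals.
With no interference, expected double-crossover frequency = 0.103 × 0.071 = 0.00731.
Expected number = 0.00731 × 2500 = 18.28 ≈ 18.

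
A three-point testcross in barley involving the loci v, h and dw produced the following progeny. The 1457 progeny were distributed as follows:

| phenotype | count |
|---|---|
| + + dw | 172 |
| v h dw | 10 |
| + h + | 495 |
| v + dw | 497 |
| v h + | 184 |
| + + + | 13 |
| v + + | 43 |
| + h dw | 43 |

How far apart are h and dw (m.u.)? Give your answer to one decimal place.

The two most frequent reciprocal classes, v + dw and + h +, are the parental types, so the F1 was v + dw / + h +.
The two rarest classes, v h dw and + + +, are the double crossovers. Comparing them with the parentals, only the h allele has switched, so h is the middle locus and the order is dw – h – v.
Crossovers in the dw–h interval produce the single-crossover classes v + + and + h dw (43 + 43 = 86) plus the double crossovers (23).
RF(dw–h) = (86 + 23) / 1457 = 109/1457 = 0.0748 → 7.5 m.u.

7.5 m.u.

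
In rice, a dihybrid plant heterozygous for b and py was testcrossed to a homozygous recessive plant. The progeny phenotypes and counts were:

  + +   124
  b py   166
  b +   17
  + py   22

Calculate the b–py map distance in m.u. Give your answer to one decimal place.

The two most frequent classes, + + (124) and b py (166), are the parental types, so the F1 was + + / b py.
The recombinant classes are + py and b +: 22 + 17 = 39.
Recombination frequency = 39/329 = 0.1185 ≈ 11.9%, i.e. 11.9 m.u.

11.9 m.u.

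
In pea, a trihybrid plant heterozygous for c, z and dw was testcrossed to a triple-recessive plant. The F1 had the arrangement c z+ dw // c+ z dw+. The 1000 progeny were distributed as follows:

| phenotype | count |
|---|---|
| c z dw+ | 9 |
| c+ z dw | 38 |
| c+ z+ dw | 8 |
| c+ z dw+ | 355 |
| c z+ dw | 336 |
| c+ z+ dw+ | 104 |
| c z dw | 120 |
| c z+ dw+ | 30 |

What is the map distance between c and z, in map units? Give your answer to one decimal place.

The two rarest classes, c+ z+ dw and c z dw+, are the double crossovers. Comparing them with the parentals, only the c allele has switched, so c is the middle locus and the order is z – c – dw.
Crossovers in the z–c interval produce the single-crossover classes c z dw and c+ z+ dw+ (120 + 104 = 224) plus the double crossovers (17).
RF(z–c) = (224 + 17) / 1000 = 241/1000 = 0.2410 → 24.1 map units.

24.1 map units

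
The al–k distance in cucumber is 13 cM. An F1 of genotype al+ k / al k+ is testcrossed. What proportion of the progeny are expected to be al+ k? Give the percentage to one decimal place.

43.5%

A map distance of 13 cM corresponds to a recombination frequency of 0.130.
The F1 is al+ k / al k+, so al+ k is a parental gamete class with expected frequency (1 − r)/2 = 0.870/2 = 0.4350.
That is 0.4350 = 43.5% of the progeny.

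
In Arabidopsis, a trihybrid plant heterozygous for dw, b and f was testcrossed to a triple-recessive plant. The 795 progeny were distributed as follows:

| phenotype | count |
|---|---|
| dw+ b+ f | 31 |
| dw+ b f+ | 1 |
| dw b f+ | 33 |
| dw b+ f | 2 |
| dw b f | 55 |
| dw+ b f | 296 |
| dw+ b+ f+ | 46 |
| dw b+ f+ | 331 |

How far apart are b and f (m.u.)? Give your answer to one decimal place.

The two most frequent reciprocal classes, dw+ b f and dw b+ f+, are the parental types, so the F1 was dw+ b f / dw b+ f+.
The two rarest classes, dw+ b f+ and dw b+ f, are the double crossovers. Comparing them with the parentals, only the f allele has switched, so f is the middle locus and the order is b – f – dw.
Crossovers in the b–f interval produce the single-crossover classes dw+ b+ f and dw b f+ (31 + 33 = 64) plus the double crossovers (3).
RF(b–f) = (64 + 3) / 795 = 67/795 = 0.0843 → 8.4 m.u.

8.4 m.u.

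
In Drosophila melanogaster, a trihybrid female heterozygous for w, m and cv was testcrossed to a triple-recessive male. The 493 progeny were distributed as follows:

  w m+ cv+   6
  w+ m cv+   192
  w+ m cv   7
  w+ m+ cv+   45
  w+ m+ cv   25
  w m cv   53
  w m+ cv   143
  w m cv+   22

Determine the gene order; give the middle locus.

cv

The two most frequent reciprocal classes, w m+ cv and w+ m cv+, are the parental types, so the F1 was w m+ cv / w+ m cv+.
The two rarest classes, w m+ cv+ and w+ m cv, are the double crossovers. Comparing them with the parentals, only the cv allele has switched, so cv is the middle locus and the order is w – cv – m.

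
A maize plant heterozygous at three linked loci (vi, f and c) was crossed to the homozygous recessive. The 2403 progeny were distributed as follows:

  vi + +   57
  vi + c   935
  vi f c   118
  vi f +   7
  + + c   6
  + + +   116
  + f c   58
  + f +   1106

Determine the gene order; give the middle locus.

vi

The two most frequent reciprocal classes, vi + c and + f +, are the parental types, so the F1 was vi + c / + f +.
The two rarest classes, + + c and vi f +, are the double crossovers. Comparing them with the parentals, only the vi allele has switched, so vi is the middle locus and the order is f – vi – c.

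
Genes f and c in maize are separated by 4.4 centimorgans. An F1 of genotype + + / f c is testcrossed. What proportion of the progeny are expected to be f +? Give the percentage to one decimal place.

2.2%

A map distance of 4.4 centimorgans corresponds to a recombination frequency of 0.044.
The F1 is + + / f c, so f + is a recombinant gamete class with expected frequency r/2 = 0.044/2 = 0.0220.
That is 0.0220 = 2.2% of the progeny.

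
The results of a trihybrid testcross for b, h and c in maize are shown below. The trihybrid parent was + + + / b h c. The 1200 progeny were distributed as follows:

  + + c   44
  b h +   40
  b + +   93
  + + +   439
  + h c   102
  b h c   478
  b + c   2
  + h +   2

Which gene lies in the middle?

h

The two rarest classes, + h + and b + c, are the double crossovers. Comparing them with the parentals, only the h allele has switched, so h is the middle locus and the order is b – h – c.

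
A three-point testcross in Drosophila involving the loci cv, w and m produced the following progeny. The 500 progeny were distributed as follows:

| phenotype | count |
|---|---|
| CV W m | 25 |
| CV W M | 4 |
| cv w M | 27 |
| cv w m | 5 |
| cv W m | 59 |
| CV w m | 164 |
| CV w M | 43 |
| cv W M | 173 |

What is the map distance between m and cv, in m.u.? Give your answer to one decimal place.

22.2 m.u.

The two most frequent reciprocal classes, CV w m and cv W M, are the parental types, so the F1 was CV w m / cv W M.
The two rarest classes, cv w m and CV W M, are the double crossovers. Comparing them with the parentals, only the cv allele has switched, so cv is the middle locus and the order is w – cv – m.
Crossovers in the cv–m interval produce the single-crossover classes CV w M and cv W m (43 + 59 = 102) plus the double crossovers (9).
RF(cv–m) = (102 + 9) / 500 = 111/500 = 0.2220 → 22.2 m.u.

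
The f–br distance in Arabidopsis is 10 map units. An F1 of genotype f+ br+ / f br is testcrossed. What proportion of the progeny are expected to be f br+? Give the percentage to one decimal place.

A map distance of 10 map units corresponds to a recombination frequency of 0.100.
The F1 is f+ br+ / f br, so f br+ is a recombinant gamete class with expected frequency r/2 = 0.100/2 = 0.0500.
That is 0.0500 = 5.0% of the progeny.

5.0%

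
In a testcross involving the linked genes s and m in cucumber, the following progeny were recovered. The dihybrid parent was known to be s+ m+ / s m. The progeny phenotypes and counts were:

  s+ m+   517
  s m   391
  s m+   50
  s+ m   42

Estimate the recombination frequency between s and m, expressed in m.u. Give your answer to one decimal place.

9.2 m.u.

The recombinant classes are s+ m and s m+: 42 + 50 = 92.
Recombination frequency = 92/1000 = 0.0920 ≈ 9.2%, i.e. 9.2 m.u.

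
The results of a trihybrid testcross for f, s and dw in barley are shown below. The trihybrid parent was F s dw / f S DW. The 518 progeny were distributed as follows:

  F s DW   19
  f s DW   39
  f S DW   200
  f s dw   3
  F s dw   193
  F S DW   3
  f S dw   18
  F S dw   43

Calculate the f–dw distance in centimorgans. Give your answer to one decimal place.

8.3 centimorgans

The two rarest classes, f s dw and F S DW, are the double crossovers. Comparing them with the parentals, only the f allele has switched, so f is the middle locus and the order is s – f – dw.
Crossovers in the f–dw interval produce the single-crossover classes F s DW and f S dw (19 + 18 = 37) plus the double crossovers (6).
RF(f–dw) = (37 + 6) / 518 = 43/518 = 0.0830 → 8.3 centimorgans.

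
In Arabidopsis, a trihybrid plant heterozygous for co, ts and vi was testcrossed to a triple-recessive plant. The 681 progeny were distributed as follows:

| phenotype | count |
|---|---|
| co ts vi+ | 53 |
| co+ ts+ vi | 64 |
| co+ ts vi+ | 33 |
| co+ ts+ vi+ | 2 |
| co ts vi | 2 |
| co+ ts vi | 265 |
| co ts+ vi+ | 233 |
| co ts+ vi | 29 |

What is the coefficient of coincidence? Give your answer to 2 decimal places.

The two most frequent reciprocal classes, co+ ts vi and co ts+ vi+, are the parental types, so the F1 was co+ ts vi / co ts+ vi+.
The two rarest classes, co ts vi and co+ ts+ vi+, are the double crossovers. Comparing them with the parentals, only the co allele has switched, so co is the middle locus and the order is vi – co – ts.
vi–co: (62 + 4)/681 = 0.0969; co–ts: (117 + 4)/681 = 0.1777.
Expected DCO frequency = 0.0969 × 0.1777 ≈ 0.01722; observed = 4/681 ≈ 0.00587.
Coefficient of coincidence = 0.00587/0.01722 ≈ 0.34.

0.34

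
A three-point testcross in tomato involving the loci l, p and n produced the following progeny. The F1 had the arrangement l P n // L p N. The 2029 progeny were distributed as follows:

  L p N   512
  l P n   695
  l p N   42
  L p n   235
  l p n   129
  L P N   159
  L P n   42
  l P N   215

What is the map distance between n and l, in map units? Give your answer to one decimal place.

26.3 map units

The two rarest classes, L P n and l p N, are the double crossovers. Comparing them with the parentals, only the l allele has switched, so l is the middle locus and the order is n – l – p.
Crossovers in the n–l interval produce the single-crossover classes l P N and L p n (215 + 235 = 450) plus the double crossovers (84).
RF(n–l) = (450 + 84) / 2029 = 534/2029 = 0.2632 → 26.3 map units.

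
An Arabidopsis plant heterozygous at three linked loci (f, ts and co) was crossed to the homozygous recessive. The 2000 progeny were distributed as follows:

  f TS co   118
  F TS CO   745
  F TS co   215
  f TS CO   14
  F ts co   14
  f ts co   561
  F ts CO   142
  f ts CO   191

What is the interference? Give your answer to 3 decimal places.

0.552

The two most frequent reciprocal classes, F TS CO and f ts co, are the parental types, so the F1 was F TS CO / f ts co.
The two rarest classes, f TS CO and F ts co, are the double crossovers. Comparing them with the parentals, only the f allele has switched, so f is the middle locus and the order is ts – f – co.
ts–f: (260 + 28)/2000 = 0.1440; f–co: (406 + 28)/2000 = 0.2170.
Expected DCO frequency = 0.1440 × 0.2170 ≈ 0.03125; observed = 28/2000 ≈ 0.01400.
Coefficient of coincidence = 0.01400/0.03125 ≈ 0.448; interference = 1 − 0.448 = 0.552.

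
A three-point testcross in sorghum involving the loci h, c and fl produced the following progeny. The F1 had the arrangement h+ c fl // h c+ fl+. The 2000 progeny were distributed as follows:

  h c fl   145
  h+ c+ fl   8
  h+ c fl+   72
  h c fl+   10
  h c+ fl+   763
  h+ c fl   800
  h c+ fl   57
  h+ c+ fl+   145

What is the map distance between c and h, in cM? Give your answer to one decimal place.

15.4 cM

The two rarest classes, h+ c+ fl and h c fl+, are the double crossovers. Comparing them with the parentals, only the c allele has switched, so c is the middle locus and the order is fl – c – h.
Crossovers in the c–h interval produce the single-crossover classes h c fl and h+ c+ fl+ (145 + 145 = 290) plus the double crossovers (18).
RF(c–h) = (290 + 18) / 2000 = 308/2000 = 0.1540 → 15.4 cM.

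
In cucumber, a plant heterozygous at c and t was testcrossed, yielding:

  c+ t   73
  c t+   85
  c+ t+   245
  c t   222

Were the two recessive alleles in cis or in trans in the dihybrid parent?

cis

The two most frequent classes are c+ t+ (245) and c t (222); these are the parental (non-recombinant) types.
So the F1 carried c+ t+ on one chromosome and c t on the other — the recessive alleles are on the same chromosome (cis / coupling).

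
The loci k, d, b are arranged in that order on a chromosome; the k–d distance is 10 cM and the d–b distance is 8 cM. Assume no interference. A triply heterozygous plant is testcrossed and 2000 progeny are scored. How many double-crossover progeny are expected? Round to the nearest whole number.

Map distances give recombination frequencies of 0.100 and 0.080 for the two intervals.
With no interference, expected double-crossover frequency = 0.100 × 0.080 = 0.00800.
Expected number = 0.00800 × 2000 = 16.00 ≈ 16.

16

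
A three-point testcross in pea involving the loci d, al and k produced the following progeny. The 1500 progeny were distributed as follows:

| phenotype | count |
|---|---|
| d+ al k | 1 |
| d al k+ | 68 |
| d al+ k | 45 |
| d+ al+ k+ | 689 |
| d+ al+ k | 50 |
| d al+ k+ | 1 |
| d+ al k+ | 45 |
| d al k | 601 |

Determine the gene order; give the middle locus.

d

The two most frequent reciprocal classes, d+ al+ k+ and d al k, are the parental types, so the F1 was d+ al+ k+ / d al k.
The two rarest classes, d al+ k+ and d+ al k, are the double crossovers. Comparing them with the parentals, only the d allele has switched, so d is the middle locus and the order is k – d – al.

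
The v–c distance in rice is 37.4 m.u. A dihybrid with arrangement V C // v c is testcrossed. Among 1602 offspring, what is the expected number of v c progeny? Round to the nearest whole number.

501

A map distance of 37.4 m.u. corresponds to a recombination frequency of 0.374.
The F1 is V C / v c, so v c is a parental gamete class with expected frequency (1 − r)/2 = 0.626/2 = 0.3130.
Expected number = 0.3130 × 1602 = 501.43 ≈ 501.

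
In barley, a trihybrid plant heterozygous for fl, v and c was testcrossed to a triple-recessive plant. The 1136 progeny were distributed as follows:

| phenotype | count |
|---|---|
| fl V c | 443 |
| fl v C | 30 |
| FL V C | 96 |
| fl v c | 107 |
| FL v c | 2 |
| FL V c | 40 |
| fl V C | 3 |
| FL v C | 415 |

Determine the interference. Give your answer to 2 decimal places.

0.64

The two most frequent reciprocal classes, FL v C and fl V c, are the parental types, so the F1 was FL v C / fl V c.
The two rarest classes, FL v c and fl V C, are the double crossovers. Comparing them with the parentals, only the c allele has switched, so c is the middle locus and the order is v – c – fl.
v–c: (203 + 5)/1136 = 0.1831; c–fl: (70 + 5)/1136 = 0.0660.
Expected DCO frequency = 0.1831 × 0.0660 ≈ 0.01208; observed = 5/1136 ≈ 0.00440.
Coefficient of coincidence = 0.00440/0.01208 ≈ 0.36; interference = 1 − 0.36 = 0.64.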